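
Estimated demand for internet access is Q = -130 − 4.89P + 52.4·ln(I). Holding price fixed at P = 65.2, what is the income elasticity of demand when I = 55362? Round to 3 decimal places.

0.424

At P = 65.2, I = 55362: Q = 123.466.
Holding P constant, ∂Q/∂I = 52.4/I = 0.000946498.
η_I = (∂Q/∂I)·(I/Q) = 0.000946498 × (55362/123.466) = 0.424.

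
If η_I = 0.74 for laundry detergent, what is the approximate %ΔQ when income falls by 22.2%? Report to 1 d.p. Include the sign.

%ΔQ ≈ η × %ΔI = 0.74 × (-22.2%) = -16.4%.

-16.4%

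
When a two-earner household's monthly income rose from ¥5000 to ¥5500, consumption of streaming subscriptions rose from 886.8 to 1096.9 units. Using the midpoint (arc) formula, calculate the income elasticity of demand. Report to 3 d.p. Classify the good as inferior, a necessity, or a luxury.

ΔQ = 1096.9 − 886.8 = 210.1; midpoint Q̄ = (886.8 + 1096.9)/2 = 991.85.
ΔI = 5500 − 5000 = 500; midpoint Ī = (5000 + 5500)/2 = 5250.
η = (ΔQ/Q̄) ÷ (ΔI/Ī) = (210.1/991.85) ÷ (500/5250) = 2.224.
η > 1 ⇒ luxury.

2.224 (luxury)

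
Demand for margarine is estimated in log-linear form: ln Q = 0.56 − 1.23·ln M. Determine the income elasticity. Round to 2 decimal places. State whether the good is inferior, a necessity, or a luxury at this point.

In a log-linear demand, the coefficient on ln M is the income elasticity.
So η = -1.23.
η < 0 ⇒ inferior good.

-1.23 (inferior good)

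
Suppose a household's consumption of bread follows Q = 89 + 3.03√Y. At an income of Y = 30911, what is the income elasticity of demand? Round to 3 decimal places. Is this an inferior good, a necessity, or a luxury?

At Y = 30911: Q = 621.720.
dQ/dY = 3.03/(2√Y) = 0.008617 at this income.
η = (dQ/dY)·(Y/Q) = 0.008617 × (30911/621.720) = 0.428.
Since 0 < η < 1, the good is a necessity.

0.428 (necessity)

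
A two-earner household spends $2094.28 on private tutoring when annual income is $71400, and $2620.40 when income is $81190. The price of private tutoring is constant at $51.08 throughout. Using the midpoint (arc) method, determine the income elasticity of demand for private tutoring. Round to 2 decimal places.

1.74

With a constant price, Q₁ = 2094.28/51.08 = 41.000 and Q₂ = 2620.40/51.08 = 51.300 (equivalently, work directly with expenditure since P cancels).
Midpoint %ΔQ = (2620.40 − 2094.28)/2357.34 = 0.22318; midpoint %ΔI = (81190 − 71400)/76295 = 0.12832.
η = 0.22318 / 0.12832 = 1.74.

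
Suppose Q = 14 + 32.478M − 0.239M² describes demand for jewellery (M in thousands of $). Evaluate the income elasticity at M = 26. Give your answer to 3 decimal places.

0.748

At M = 26: Q = 696.8640.
dQ/dM = 32.478 − 0.478M = 20.05000.
η = (dQ/dM)·(M/Q) = 20.05000 × (26/696.8640) = 0.748.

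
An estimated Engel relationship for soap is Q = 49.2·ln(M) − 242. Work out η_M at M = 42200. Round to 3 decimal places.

0.174

At M = 42200: Q = 281.989.
dQ/dM = 49.2/M = 0.00116588 at this income.
η = (dQ/dM)·(M/Q) = 0.00116588 × (42200/281.989) = 0.174.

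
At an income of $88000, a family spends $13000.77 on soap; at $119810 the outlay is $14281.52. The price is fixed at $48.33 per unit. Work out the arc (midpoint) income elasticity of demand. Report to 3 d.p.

0.307

With a constant price, Q₁ = 13000.77/48.33 = 269.000 and Q₂ = 14281.52/48.33 = 295.500 (equivalently, work directly with expenditure since P cancels).
Midpoint %ΔQ = (14281.52 − 13000.77)/13641.15 = 0.09389; midpoint %ΔI = (119810 − 88000)/103905 = 0.30615.
η = 0.09389 / 0.30615 = 0.307.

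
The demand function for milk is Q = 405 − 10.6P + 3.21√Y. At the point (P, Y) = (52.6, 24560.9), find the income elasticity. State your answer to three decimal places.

At P = 52.6, Y = 24560.9: Q = 350.509.
Holding P constant, ∂Q/∂Y = 3.21/(2√Y) = 0.0102412.
η_Y = (∂Q/∂Y)·(Y/Q) = 0.0102412 × (24560.9/350.509) = 0.718.

0.718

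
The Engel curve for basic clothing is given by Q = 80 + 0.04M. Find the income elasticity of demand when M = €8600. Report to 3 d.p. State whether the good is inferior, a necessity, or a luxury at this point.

0.811 (necessity)

At M = 8600: Q = 424.000.
dQ/dM = 0.04.
η = (dQ/dM)·(M/Q) = 0.04 × (8600/424.000) = 0.811.
Since 0 < η < 1, the good is a necessity.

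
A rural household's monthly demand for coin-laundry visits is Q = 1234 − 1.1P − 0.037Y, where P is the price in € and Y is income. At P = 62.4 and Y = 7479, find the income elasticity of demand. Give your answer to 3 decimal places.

-0.311

At P = 62.4, Y = 7479: Q = 888.637.
Holding P constant, ∂Q/∂Y = −0.037.
η_Y = (∂Q/∂Y)·(Y/Q) = -0.037 × (7479/888.637) = -0.311.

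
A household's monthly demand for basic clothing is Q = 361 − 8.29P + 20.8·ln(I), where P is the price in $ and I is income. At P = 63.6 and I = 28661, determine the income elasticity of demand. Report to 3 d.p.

At P = 63.6, I = 28661: Q = 47.232.
Holding P constant, ∂Q/∂I = 20.8/I = 0.000725725.
η_I = (∂Q/∂I)·(I/Q) = 0.000725725 × (28661/47.232) = 0.440.

0.440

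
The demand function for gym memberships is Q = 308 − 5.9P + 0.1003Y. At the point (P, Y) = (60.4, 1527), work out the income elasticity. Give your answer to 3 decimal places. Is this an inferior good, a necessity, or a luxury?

At P = 60.4, Y = 1527: Q = 104.798.
Holding P constant, ∂Q/∂Y = 0.1003.
η_Y = (∂Q/∂Y)·(Y/Q) = 0.1003 × (1527/104.798) = 1.461.
Since η > 1, this is a luxury.

1.461 (luxury)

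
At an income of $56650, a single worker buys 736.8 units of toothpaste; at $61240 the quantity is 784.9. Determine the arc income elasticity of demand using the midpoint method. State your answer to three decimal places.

ΔQ = 784.9 − 736.8 = 48.1; midpoint Q̄ = (736.8 + 784.9)/2 = 760.85.
ΔI = 61240 − 56650 = 4590; midpoint Ī = (56650 + 61240)/2 = 58945.
η = (ΔQ/Q̄) ÷ (ΔI/Ī) = (48.1/760.85) ÷ (4590/58945) = 0.812.

0.812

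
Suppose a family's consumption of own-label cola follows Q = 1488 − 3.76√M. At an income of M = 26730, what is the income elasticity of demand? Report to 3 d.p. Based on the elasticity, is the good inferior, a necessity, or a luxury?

-0.352 (inferior good)

At M = 26730: Q = 873.266.
dQ/dM = -3.76/(2√M) = -0.011499 at this income.
η = (dQ/dM)·(M/Q) = -0.011499 × (26730/873.266) = -0.352.
Since η < 0, the good is an inferior good.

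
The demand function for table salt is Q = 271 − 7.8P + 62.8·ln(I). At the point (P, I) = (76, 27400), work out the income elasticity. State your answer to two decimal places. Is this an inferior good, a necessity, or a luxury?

0.20 (necessity)

At P = 76, I = 27400: Q = 319.909.
Holding P constant, ∂Q/∂I = 62.8/I = 0.00229197.
η_I = (∂Q/∂I)·(I/Q) = 0.00229197 × (27400/319.909) = 0.20.
Since 0 < η < 1, this is a necessity.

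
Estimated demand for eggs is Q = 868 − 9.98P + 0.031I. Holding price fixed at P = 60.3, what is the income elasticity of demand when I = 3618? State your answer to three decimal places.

0.296

At P = 60.3, I = 3618: Q = 378.364.
Holding P constant, ∂Q/∂I = 0.031.
η_I = (∂Q/∂I)·(I/Q) = 0.031 × (3618/378.364) = 0.296.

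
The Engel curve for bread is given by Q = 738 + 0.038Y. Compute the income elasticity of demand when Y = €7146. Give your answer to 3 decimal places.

At Y = 7146: Q = 1009.548.
dQ/dY = 0.038.
η = (dQ/dY)·(Y/Q) = 0.038 × (7146/1009.548) = 0.269.

0.269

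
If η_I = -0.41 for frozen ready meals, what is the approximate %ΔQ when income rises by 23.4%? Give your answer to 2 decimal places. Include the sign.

-9.59%

%ΔQ ≈ η × %ΔI = -0.41 × 23.4% = -9.59%.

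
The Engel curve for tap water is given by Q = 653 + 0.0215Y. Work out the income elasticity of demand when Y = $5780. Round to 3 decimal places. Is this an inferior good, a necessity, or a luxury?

At Y = 5780: Q = 777.270.
dQ/dY = 0.0215.
η = (dQ/dY)·(Y/Q) = 0.0215 × (5780/777.270) = 0.160.
Since 0 < η < 1, the good is a necessity.

0.160 (necessity)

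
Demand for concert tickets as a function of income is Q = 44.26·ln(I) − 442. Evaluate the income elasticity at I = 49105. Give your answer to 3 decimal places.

At I = 49105: Q = 36.084.
dQ/dI = 44.26/I = 0.000901334 at this income.
η = (dQ/dI)·(I/Q) = 0.000901334 × (49105/36.084) = 1.227.

1.227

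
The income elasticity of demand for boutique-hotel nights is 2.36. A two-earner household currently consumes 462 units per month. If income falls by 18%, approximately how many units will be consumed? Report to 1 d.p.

265.7

%ΔQ ≈ η × %ΔI = 2.36 × (-18%) = -42.48%.
New Q ≈ 462 × (1 − 0.4248) = 265.7.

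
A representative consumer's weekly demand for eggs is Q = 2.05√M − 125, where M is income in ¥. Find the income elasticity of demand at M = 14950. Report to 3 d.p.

0.997

At M = 14950: Q = 125.654.
dQ/dM = 2.05/(2√M) = 0.00838307 at this income.
η = (dQ/dM)·(M/Q) = 0.00838307 × (14950/125.654) = 0.997.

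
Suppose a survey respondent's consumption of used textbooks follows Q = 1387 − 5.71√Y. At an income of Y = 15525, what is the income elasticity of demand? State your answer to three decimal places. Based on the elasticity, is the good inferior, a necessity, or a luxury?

At Y = 15525: Q = 675.538.
dQ/dY = -5.71/(2√Y) = -0.0229134 at this income.
η = (dQ/dY)·(Y/Q) = -0.0229134 × (15525/675.538) = -0.527.
Since η < 0, the good is an inferior good.

-0.527 (inferior good)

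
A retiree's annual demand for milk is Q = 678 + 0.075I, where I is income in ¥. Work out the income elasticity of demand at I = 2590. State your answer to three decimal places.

At I = 2590: Q = 872.250.
dQ/dI = 0.075.
η = (dQ/dI)·(I/Q) = 0.075 × (2590/872.250) = 0.223.

0.223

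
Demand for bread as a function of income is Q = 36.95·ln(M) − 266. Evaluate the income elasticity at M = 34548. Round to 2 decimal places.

0.31

At M = 34548: Q = 120.131.
dQ/dM = 36.95/M = 0.00106953 at this income.
η = (dQ/dM)·(M/Q) = 0.00106953 × (34548/120.131) = 0.31.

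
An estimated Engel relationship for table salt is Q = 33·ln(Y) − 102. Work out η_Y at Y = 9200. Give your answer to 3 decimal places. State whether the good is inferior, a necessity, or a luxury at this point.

0.166 (necessity)

At Y = 9200: Q = 199.190.
dQ/dY = 33/Y = 0.00358696 at this income.
η = (dQ/dY)·(Y/Q) = 0.00358696 × (9200/199.190) = 0.166.
Since 0 < η < 1, the good is a necessity.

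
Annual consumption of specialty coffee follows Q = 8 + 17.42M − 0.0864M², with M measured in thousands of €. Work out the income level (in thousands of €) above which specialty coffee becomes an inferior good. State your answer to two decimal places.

100.81

dQ/dM = 17.42 − 0.1728M.
The good is inferior where dQ/dM < 0. Setting dQ/dM = 0 gives M = 17.42 / 0.1728 = 100.81.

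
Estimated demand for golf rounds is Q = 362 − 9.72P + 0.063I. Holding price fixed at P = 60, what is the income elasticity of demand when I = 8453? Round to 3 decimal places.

At P = 60, I = 8453: Q = 311.339.
Holding P constant, ∂Q/∂I = 0.063.
η_I = (∂Q/∂I)·(I/Q) = 0.063 × (8453/311.339) = 1.710.

1.710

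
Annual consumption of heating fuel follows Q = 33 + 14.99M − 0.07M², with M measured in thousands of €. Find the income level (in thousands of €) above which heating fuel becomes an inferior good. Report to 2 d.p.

dQ/dM = 14.99 − 0.14M.
The good is inferior where dQ/dM < 0. Setting dQ/dM = 0 gives M = 14.99 / 0.14 = 107.07.

107.07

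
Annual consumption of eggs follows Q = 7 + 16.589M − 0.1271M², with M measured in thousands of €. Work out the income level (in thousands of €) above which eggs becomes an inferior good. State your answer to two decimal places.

65.26

dQ/dM = 16.589 − 0.2542M.
The good is inferior where dQ/dM < 0. Setting dQ/dM = 0 gives M = 16.589 / 0.2542 = 65.26.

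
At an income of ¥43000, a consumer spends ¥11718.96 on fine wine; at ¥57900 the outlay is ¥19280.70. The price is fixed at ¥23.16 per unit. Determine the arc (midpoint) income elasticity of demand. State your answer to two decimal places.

With a constant price, Q₁ = 11718.96/23.16 = 506.000 and Q₂ = 19280.70/23.16 = 832.500 (equivalently, work directly with expenditure since P cancels).
Midpoint %ΔQ = (19280.70 − 11718.96)/15499.83 = 0.48786; midpoint %ΔI = (57900 − 43000)/50450 = 0.29534.
η = 0.48786 / 0.29534 = 1.65.

1.65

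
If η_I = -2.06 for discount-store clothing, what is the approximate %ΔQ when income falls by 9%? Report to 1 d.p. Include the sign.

18.5%

%ΔQ ≈ η × %ΔI = -2.06 × (-9%) = 18.5%.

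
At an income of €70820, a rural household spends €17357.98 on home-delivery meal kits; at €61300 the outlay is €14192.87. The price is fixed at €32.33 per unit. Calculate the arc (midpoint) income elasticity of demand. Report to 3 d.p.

With a constant price, Q₁ = 17357.98/32.33 = 536.900 and Q₂ = 14192.87/32.33 = 439.000 (equivalently, work directly with expenditure since P cancels).
Midpoint %ΔQ = (14192.87 − 17357.98)/15775.43 = -0.20064; midpoint %ΔI = (61300 − 70820)/66060 = -0.14411.
η = -0.20064 / -0.14411 = 1.392.

1.392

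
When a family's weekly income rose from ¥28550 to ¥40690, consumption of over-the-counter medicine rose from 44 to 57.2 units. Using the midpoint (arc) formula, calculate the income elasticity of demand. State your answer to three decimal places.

ΔQ = 57.2 − 44 = 13.2; midpoint Q̄ = (44 + 57.2)/2 = 50.6.
ΔI = 40690 − 28550 = 12140; midpoint Ī = (28550 + 40690)/2 = 34620.
η = (ΔQ/Q̄) ÷ (ΔI/Ī) = (13.2/50.6) ÷ (12140/34620) = 0.744.

0.744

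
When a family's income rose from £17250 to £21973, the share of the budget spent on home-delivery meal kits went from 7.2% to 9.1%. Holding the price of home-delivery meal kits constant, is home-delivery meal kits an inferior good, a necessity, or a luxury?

luxury

The budget share rises as income rises, so η > 1.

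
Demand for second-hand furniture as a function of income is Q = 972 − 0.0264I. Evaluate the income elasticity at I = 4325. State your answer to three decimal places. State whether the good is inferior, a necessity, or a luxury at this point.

At I = 4325: Q = 857.820.
dQ/dI = −0.0264.
η = (dQ/dI)·(I/Q) = -0.0264 × (4325/857.820) = -0.133.
Since η < 0, the good is an inferior good.

-0.133 (inferior good)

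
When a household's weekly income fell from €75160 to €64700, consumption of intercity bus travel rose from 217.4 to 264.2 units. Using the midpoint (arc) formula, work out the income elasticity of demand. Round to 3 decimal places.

ΔQ = 264.2 − 217.4 = 46.8; midpoint Q̄ = (217.4 + 264.2)/2 = 240.8.
ΔI = 64700 − 75160 = -10460; midpoint Ī = (75160 + 64700)/2 = 69930.
η = (ΔQ/Q̄) ÷ (ΔI/Ī) = (46.8/240.8) ÷ (-10460/69930) = -1.299.

-1.299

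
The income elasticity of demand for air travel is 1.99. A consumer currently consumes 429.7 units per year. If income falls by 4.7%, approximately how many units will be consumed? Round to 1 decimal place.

%ΔQ ≈ η × %ΔI = 1.99 × (-4.7%) = -9.353%.
New Q ≈ 429.7 × (1 − 0.09353) = 389.5.

389.5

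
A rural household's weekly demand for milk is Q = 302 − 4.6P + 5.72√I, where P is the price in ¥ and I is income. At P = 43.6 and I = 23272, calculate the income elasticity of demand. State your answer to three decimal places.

At P = 43.6, I = 23272: Q = 974.035.
Holding P constant, ∂Q/∂I = 5.72/(2√I) = 0.0187478.
η_I = (∂Q/∂I)·(I/Q) = 0.0187478 × (23272/974.035) = 0.448.

0.448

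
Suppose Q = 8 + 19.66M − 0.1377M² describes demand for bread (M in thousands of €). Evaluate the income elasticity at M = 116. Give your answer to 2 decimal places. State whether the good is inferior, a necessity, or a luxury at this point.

At M = 116: Q = 435.6688.
dQ/dM = 19.66 − 0.2754M = -12.28640.
η = (dQ/dM)·(M/Q) = -12.28640 × (116/435.6688) = -3.27.
η < 0 ⇒ inferior good.

-3.27 (inferior good)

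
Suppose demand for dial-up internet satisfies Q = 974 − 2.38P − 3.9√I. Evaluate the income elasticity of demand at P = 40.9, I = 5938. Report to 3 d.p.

-0.261

At P = 40.9, I = 5938: Q = 576.130.
Holding P constant, ∂Q/∂I = -3.9/(2√I) = -0.0253055.
η_I = (∂Q/∂I)·(I/Q) = -0.0253055 × (5938/576.130) = -0.261.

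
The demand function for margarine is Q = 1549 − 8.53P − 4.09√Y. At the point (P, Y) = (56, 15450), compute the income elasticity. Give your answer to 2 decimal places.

At P = 56, Y = 15450: Q = 562.941.
Holding P constant, ∂Q/∂Y = -4.09/(2√Y) = -0.0164524.
η_Y = (∂Q/∂Y)·(Y/Q) = -0.0164524 × (15450/562.941) = -0.45.

-0.45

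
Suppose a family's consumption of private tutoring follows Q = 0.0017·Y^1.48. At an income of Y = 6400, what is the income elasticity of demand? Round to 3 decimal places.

1.480

For Q = A·Y^β the income elasticity is constant and equal to β.
Here β = 1.48, so η = 1.480.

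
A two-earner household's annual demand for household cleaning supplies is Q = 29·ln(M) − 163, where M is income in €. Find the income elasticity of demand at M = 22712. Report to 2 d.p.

At M = 22712: Q = 127.889.
dQ/dM = 29/M = 0.00127686 at this income.
η = (dQ/dM)·(M/Q) = 0.00127686 × (22712/127.889) = 0.23.

0.23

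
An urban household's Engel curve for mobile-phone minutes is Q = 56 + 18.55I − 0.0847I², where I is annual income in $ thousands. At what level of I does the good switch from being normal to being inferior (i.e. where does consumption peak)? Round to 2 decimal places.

dQ/dI = 18.55 − 0.1694I.
The good is inferior where dQ/dI < 0. Setting dQ/dI = 0 gives I = 18.55 / 0.1694 = 109.50.

109.50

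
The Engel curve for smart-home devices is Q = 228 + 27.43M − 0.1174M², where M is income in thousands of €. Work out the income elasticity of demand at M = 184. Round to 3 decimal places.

-2.232

At M = 184: Q = 1300.4256.
dQ/dM = 27.43 − 0.2348M = -15.77320.
η = (dQ/dM)·(M/Q) = -15.77320 × (184/1300.4256) = -2.232.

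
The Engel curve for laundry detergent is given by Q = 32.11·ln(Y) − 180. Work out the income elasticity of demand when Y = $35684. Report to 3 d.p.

At Y = 35684: Q = 156.592.
dQ/dY = 32.11/Y = 0.000899843 at this income.
η = (dQ/dY)·(Y/Q) = 0.000899843 × (35684/156.592) = 0.205.

0.205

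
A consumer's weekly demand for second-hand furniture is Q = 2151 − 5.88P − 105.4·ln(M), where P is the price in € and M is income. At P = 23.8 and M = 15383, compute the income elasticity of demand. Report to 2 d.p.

At P = 23.8, M = 15383: Q = 994.893.
Holding P constant, ∂Q/∂M = -105.4/M = -0.00685172.
η_M = (∂Q/∂M)·(M/Q) = -0.00685172 × (15383/994.893) = -0.11.

-0.11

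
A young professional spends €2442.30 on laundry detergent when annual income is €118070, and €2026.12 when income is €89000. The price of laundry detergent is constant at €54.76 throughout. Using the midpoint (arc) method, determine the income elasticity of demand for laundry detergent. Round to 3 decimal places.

0.663

With a constant price, Q₁ = 2442.30/54.76 = 44.600 and Q₂ = 2026.12/54.76 = 37.000 (equivalently, work directly with expenditure since P cancels).
Midpoint %ΔQ = (2026.12 − 2442.30)/2234.21 = -0.18628; midpoint %ΔI = (89000 − 118070)/103535 = -0.28077.
η = -0.18628 / -0.28077 = 0.663.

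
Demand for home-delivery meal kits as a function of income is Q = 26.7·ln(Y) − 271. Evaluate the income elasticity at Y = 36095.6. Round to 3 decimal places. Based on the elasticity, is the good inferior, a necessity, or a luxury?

At Y = 36095.6: Q = 9.188.
dQ/dY = 26.7/Y = 0.000739702 at this income.
η = (dQ/dY)·(Y/Q) = 0.000739702 × (36095.6/9.188) = 2.906.
Since η > 1, the good is a luxury.

2.906 (luxury)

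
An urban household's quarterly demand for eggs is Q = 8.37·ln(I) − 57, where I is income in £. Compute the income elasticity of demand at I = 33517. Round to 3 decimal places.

At I = 33517: Q = 30.214.
dQ/dI = 8.37/I = 0.000249724 at this income.
η = (dQ/dI)·(I/Q) = 0.000249724 × (33517/30.214) = 0.277.

0.277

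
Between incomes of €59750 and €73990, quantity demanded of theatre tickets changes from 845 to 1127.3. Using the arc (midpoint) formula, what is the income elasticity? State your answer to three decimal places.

ΔQ = 1127.3 − 845 = 282.3; midpoint Q̄ = (845 + 1127.3)/2 = 986.15.
ΔI = 73990 − 59750 = 14240; midpoint Ī = (59750 + 73990)/2 = 66870.
η = (ΔQ/Q̄) ÷ (ΔI/Ī) = (282.3/986.15) ÷ (14240/66870) = 1.344.

1.344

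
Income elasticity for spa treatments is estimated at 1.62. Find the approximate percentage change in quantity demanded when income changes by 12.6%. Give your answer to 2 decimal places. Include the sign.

20.41%

%ΔQ ≈ η × %ΔI = 1.62 × 12.6% = 20.41%.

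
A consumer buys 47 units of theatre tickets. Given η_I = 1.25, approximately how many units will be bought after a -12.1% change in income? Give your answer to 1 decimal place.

%ΔQ ≈ η × %ΔI = 1.25 × (-12.1%) = -15.125%.
New Q ≈ 47 × (1 − 0.15125) = 39.9.

39.9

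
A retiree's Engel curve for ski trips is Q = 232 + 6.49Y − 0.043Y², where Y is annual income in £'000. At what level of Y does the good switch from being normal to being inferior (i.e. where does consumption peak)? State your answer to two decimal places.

dQ/dY = 6.49 − 0.086Y.
The good is inferior where dQ/dY < 0. Setting dQ/dY = 0 gives Y = 6.49 / 0.086 = 75.47.

75.47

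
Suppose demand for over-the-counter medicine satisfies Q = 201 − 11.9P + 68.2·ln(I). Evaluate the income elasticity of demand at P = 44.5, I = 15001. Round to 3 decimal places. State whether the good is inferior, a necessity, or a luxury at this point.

At P = 44.5, I = 15001: Q = 327.252.
Holding P constant, ∂Q/∂I = 68.2/I = 0.00454636.
η_I = (∂Q/∂I)·(I/Q) = 0.00454636 × (15001/327.252) = 0.208.
Since 0 < η < 1, this is a necessity.

0.208 (necessity)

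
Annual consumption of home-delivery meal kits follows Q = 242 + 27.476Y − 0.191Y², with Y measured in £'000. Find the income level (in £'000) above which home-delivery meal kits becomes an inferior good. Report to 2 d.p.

71.93

dQ/dY = 27.476 − 0.382Y.
The good is inferior where dQ/dY < 0. Setting dQ/dY = 0 gives Y = 27.476 / 0.382 = 71.93.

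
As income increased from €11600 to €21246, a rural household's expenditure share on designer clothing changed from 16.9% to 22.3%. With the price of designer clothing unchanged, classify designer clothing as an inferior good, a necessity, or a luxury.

The budget share rises as income rises, so η > 1.

luxury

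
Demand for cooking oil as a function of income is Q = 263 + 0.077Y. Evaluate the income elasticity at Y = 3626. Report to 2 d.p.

0.51

At Y = 3626: Q = 542.202.
dQ/dY = 0.077.
η = (dQ/dY)·(Y/Q) = 0.077 × (3626/542.202) = 0.51.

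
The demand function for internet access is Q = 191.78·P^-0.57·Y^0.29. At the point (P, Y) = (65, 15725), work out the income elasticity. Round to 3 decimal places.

0.290

For a multiplicative demand Q = A·P^α·Y^β, the income elasticity is β everywhere.
Here β = 0.29, so η = 0.290.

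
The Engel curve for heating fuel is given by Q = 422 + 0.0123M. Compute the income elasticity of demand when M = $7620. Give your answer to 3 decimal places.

At M = 7620: Q = 515.726.
dQ/dM = 0.0123.
η = (dQ/dM)·(M/Q) = 0.0123 × (7620/515.726) = 0.182.

0.182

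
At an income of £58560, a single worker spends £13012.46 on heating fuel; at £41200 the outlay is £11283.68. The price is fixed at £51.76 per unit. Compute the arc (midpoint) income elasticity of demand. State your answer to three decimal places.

With a constant price, Q₁ = 13012.46/51.76 = 251.400 and Q₂ = 11283.68/51.76 = 218.000 (equivalently, work directly with expenditure since P cancels).
Midpoint %ΔQ = (11283.68 − 13012.46)/12148.07 = -0.14231; midpoint %ΔI = (41200 − 58560)/49880 = -0.34804.
η = -0.14231 / -0.34804 = 0.409.

0.409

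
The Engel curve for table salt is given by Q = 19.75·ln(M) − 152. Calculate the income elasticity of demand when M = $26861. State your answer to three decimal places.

At M = 26861: Q = 49.419.
dQ/dM = 19.75/M = 0.000735267 at this income.
η = (dQ/dM)·(M/Q) = 0.000735267 × (26861/49.419) = 0.400.

0.400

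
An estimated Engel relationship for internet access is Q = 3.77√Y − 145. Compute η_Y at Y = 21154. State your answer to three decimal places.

At Y = 21154: Q = 403.324.
dQ/dY = 3.77/(2√Y) = 0.0129603 at this income.
η = (dQ/dY)·(Y/Q) = 0.0129603 × (21154/403.324) = 0.680.

0.680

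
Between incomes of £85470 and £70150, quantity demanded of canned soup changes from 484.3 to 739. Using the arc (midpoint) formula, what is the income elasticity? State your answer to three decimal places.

-2.115

ΔQ = 739 − 484.3 = 254.7; midpoint Q̄ = (484.3 + 739)/2 = 611.65.
ΔI = 70150 − 85470 = -15320; midpoint Ī = (85470 + 70150)/2 = 77810.
η = (ΔQ/Q̄) ÷ (ΔI/Ī) = (254.7/611.65) ÷ (-15320/77810) = -2.115.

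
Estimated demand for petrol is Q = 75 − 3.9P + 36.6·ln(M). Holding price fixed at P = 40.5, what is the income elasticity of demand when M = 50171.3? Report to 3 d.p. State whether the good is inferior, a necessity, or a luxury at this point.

0.117 (necessity)

At P = 40.5, M = 50171.3: Q = 313.179.
Holding P constant, ∂Q/∂M = 36.6/M = 0.000729501.
η_M = (∂Q/∂M)·(M/Q) = 0.000729501 × (50171.3/313.179) = 0.117.
Since 0 < η < 1, this is a necessity.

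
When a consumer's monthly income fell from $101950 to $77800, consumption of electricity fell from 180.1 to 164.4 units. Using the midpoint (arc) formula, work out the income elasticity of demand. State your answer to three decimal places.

ΔQ = 164.4 − 180.1 = -15.7; midpoint Q̄ = (180.1 + 164.4)/2 = 172.25.
ΔI = 77800 − 101950 = -24150; midpoint Ī = (101950 + 77800)/2 = 89875.
η = (ΔQ/Q̄) ÷ (ΔI/Ī) = (-15.7/172.25) ÷ (-24150/89875) = 0.339.

0.339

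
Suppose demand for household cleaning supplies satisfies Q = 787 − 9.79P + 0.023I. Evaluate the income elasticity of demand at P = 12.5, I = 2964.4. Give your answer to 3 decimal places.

At P = 12.5, I = 2964.4: Q = 732.806.
Holding P constant, ∂Q/∂I = 0.023.
η_I = (∂Q/∂I)·(I/Q) = 0.023 × (2964.4/732.806) = 0.093.

0.093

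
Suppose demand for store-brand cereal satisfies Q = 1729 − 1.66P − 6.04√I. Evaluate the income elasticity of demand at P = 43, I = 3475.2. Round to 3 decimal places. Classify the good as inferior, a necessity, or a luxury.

-0.137 (inferior good)

At P = 43, I = 3475.2: Q = 1301.557.
Holding P constant, ∂Q/∂I = -6.04/(2√I) = -0.0512291.
η_I = (∂Q/∂I)·(I/Q) = -0.0512291 × (3475.2/1301.557) = -0.137.
Since η < 0, this is an inferior good.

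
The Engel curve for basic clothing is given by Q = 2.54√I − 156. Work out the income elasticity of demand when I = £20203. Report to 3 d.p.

0.880

At I = 20203: Q = 205.029.
dQ/dI = 2.54/(2√I) = 0.00893503 at this income.
η = (dQ/dI)·(I/Q) = 0.00893503 × (20203/205.029) = 0.880.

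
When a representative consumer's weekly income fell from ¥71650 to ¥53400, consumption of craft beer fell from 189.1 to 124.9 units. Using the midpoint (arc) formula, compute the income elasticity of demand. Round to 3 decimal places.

1.401

ΔQ = 124.9 − 189.1 = -64.2; midpoint Q̄ = (189.1 + 124.9)/2 = 157.
ΔI = 53400 − 71650 = -18250; midpoint Ī = (71650 + 53400)/2 = 62525.
η = (ΔQ/Q̄) ÷ (ΔI/Ī) = (-64.2/157) ÷ (-18250/62525) = 1.401.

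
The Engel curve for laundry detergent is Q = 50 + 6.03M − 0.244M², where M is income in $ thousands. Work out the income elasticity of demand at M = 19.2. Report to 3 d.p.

-0.846

At M = 19.2: Q = 75.8278.
dQ/dM = 6.03 − 0.488M = -3.33960.
η = (dQ/dM)·(M/Q) = -3.33960 × (19.2/75.8278) = -0.846.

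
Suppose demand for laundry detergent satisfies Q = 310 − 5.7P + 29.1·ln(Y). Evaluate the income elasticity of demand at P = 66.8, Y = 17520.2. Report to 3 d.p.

At P = 66.8, Y = 17520.2: Q = 213.579.
Holding P constant, ∂Q/∂Y = 29.1/Y = 0.00166094.
η_Y = (∂Q/∂Y)·(Y/Q) = 0.00166094 × (17520.2/213.579) = 0.136.

0.136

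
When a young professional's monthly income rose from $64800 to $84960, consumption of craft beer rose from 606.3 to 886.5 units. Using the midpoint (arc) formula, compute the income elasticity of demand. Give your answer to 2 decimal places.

ΔQ = 886.5 − 606.3 = 280.2; midpoint Q̄ = (606.3 + 886.5)/2 = 746.4.
ΔI = 84960 − 64800 = 20160; midpoint Ī = (64800 + 84960)/2 = 74880.
η = (ΔQ/Q̄) ÷ (ΔI/Ī) = (280.2/746.4) ÷ (20160/74880) = 1.39.

1.39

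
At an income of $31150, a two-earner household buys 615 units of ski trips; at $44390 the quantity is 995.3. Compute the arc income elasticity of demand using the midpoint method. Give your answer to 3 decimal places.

ΔQ = 995.3 − 615 = 380.3; midpoint Q̄ = (615 + 995.3)/2 = 805.15.
ΔI = 44390 − 31150 = 13240; midpoint Ī = (31150 + 44390)/2 = 37770.
η = (ΔQ/Q̄) ÷ (ΔI/Ī) = (380.3/805.15) ÷ (13240/37770) = 1.347.

1.347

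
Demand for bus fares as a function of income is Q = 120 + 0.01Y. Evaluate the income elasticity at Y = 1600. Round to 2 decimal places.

0.12

At Y = 1600: Q = 136.000.
dQ/dY = 0.01.
η = (dQ/dY)·(Y/Q) = 0.01 × (1600/136.000) = 0.12.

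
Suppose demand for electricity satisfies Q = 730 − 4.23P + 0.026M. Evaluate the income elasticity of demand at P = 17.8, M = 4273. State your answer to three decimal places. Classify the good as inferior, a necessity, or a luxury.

0.145 (necessity)

At P = 17.8, M = 4273: Q = 765.804.
Holding P constant, ∂Q/∂M = 0.026.
η_M = (∂Q/∂M)·(M/Q) = 0.026 × (4273/765.804) = 0.145.
Since 0 < η < 1, this is a necessity.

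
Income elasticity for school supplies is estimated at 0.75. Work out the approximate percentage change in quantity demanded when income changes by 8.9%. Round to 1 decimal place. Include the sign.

6.7%

%ΔQ ≈ η × %ΔI = 0.75 × 8.9% = 6.7%.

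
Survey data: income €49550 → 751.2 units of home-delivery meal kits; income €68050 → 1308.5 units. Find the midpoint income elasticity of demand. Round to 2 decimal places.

ΔQ = 1308.5 − 751.2 = 557.3; midpoint Q̄ = (751.2 + 1308.5)/2 = 1029.85.
ΔI = 68050 − 49550 = 18500; midpoint Ī = (49550 + 68050)/2 = 58800.
η = (ΔQ/Q̄) ÷ (ΔI/Ī) = (557.3/1029.85) ÷ (18500/58800) = 1.72.

1.72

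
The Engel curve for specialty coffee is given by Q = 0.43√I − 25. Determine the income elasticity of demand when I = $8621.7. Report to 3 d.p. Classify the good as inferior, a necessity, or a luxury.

1.337 (luxury)

At I = 8621.7: Q = 14.927.
dQ/dI = 0.43/(2√I) = 0.00231549 at this income.
η = (dQ/dI)·(I/Q) = 0.00231549 × (8621.7/14.927) = 1.337.
Since η > 1, the good is a luxury.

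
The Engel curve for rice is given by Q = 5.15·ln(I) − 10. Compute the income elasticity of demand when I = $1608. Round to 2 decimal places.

0.18

At I = 1608: Q = 28.021.
dQ/dI = 5.15/I = 0.00320274 at this income.
η = (dQ/dI)·(I/Q) = 0.00320274 × (1608/28.021) = 0.18.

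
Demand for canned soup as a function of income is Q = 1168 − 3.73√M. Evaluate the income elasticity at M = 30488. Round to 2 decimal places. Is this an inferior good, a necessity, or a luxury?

-0.63 (inferior good)

At M = 30488: Q = 516.712.
dQ/dM = -3.73/(2√M) = -0.0106811 at this income.
η = (dQ/dM)·(M/Q) = -0.0106811 × (30488/516.712) = -0.63.
Since η < 0, the good is an inferior good.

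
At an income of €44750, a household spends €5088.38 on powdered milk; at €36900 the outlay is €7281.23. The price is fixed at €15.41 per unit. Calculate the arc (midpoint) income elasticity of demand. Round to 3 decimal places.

With a constant price, Q₁ = 5088.38/15.41 = 330.200 and Q₂ = 7281.23/15.41 = 472.500 (equivalently, work directly with expenditure since P cancels).
Midpoint %ΔQ = (7281.23 − 5088.38)/6184.81 = 0.35455; midpoint %ΔI = (36900 − 44750)/40825 = -0.19228.
η = 0.35455 / -0.19228 = -1.844.

-1.844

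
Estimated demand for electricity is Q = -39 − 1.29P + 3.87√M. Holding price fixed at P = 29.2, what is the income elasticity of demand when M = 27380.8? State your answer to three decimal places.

At P = 29.2, M = 27380.8: Q = 563.707.
Holding P constant, ∂Q/∂M = 3.87/(2√M) = 0.0116939.
η_M = (∂Q/∂M)·(M/Q) = 0.0116939 × (27380.8/563.707) = 0.568.

0.568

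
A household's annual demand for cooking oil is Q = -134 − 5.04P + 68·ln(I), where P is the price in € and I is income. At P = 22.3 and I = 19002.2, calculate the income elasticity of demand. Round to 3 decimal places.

0.161

At P = 22.3, I = 19002.2: Q = 423.565.
Holding P constant, ∂Q/∂I = 68/I = 0.00357853.
η_I = (∂Q/∂I)·(I/Q) = 0.00357853 × (19002.2/423.565) = 0.161.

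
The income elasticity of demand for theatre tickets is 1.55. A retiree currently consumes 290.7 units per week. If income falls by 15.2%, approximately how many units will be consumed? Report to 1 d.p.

%ΔQ ≈ η × %ΔI = 1.55 × (-15.2%) = -23.56%.
New Q ≈ 290.7 × (1 − 0.2356) = 222.2.

222.2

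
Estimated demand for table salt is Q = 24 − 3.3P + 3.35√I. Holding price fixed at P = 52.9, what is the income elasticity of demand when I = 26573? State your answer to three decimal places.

At P = 52.9, I = 26573: Q = 395.521.
Holding P constant, ∂Q/∂I = 3.35/(2√I) = 0.0102753.
η_I = (∂Q/∂I)·(I/Q) = 0.0102753 × (26573/395.521) = 0.690.

0.690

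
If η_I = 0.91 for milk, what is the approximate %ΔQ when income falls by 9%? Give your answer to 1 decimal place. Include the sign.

%ΔQ ≈ η × %ΔI = 0.91 × (-9%) = -8.2%.

-8.2%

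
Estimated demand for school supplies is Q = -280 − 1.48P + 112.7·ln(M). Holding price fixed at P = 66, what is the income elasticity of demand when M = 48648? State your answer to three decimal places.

At P = 66, M = 48648: Q = 838.620.
Holding P constant, ∂Q/∂M = 112.7/M = 0.00231664.
η_M = (∂Q/∂M)·(M/Q) = 0.00231664 × (48648/838.620) = 0.134.

0.134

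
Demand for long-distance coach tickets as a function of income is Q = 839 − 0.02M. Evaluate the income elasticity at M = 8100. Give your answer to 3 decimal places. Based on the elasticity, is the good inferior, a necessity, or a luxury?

At M = 8100: Q = 677.000.
dQ/dM = −0.02.
η = (dQ/dM)·(M/Q) = -0.02 × (8100/677.000) = -0.239.
Since η < 0, the good is an inferior good.

-0.239 (inferior good)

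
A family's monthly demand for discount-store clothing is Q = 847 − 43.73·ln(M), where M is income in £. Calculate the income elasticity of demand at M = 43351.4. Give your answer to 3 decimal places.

-0.115

At M = 43351.4: Q = 380.091.
dQ/dM = -43.73/M = -0.00100873 at this income.
η = (dQ/dM)·(M/Q) = -0.00100873 × (43351.4/380.091) = -0.115.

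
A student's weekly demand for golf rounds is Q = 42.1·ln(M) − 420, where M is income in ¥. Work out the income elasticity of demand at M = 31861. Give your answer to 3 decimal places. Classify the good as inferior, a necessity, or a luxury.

At M = 31861: Q = 16.541.
dQ/dM = 42.1/M = 0.00132136 at this income.
η = (dQ/dM)·(M/Q) = 0.00132136 × (31861/16.541) = 2.545.
Since η > 1, the good is a luxury.

2.545 (luxury)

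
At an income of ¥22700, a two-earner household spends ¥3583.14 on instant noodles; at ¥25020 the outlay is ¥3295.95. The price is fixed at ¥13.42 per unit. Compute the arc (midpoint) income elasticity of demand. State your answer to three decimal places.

With a constant price, Q₁ = 3583.14/13.42 = 267.000 and Q₂ = 3295.95/13.42 = 245.600 (equivalently, work directly with expenditure since P cancels).
Midpoint %ΔQ = (3295.95 − 3583.14)/3439.55 = -0.08350; midpoint %ΔI = (25020 − 22700)/23860 = 0.09723.
η = -0.08350 / 0.09723 = -0.859.

-0.859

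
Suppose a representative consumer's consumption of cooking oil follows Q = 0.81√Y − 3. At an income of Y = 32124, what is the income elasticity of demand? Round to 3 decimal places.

0.511

At Y = 32124: Q = 142.178.
dQ/dY = 0.81/(2√Y) = 0.00225964 at this income.
η = (dQ/dY)·(Y/Q) = 0.00225964 × (32124/142.178) = 0.511.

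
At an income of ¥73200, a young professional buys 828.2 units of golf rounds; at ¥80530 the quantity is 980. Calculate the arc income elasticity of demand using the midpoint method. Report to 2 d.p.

ΔQ = 980 − 828.2 = 151.8; midpoint Q̄ = (828.2 + 980)/2 = 904.1.
ΔI = 80530 − 73200 = 7330; midpoint Ī = (73200 + 80530)/2 = 76865.
η = (ΔQ/Q̄) ÷ (ΔI/Ī) = (151.8/904.1) ÷ (7330/76865) = 1.76.

1.76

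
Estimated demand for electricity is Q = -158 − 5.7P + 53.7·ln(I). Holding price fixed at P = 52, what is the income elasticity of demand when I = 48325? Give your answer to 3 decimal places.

At P = 52, I = 48325: Q = 124.792.
Holding P constant, ∂Q/∂I = 53.7/I = 0.00111123.
η_I = (∂Q/∂I)·(I/Q) = 0.00111123 × (48325/124.792) = 0.430.

0.430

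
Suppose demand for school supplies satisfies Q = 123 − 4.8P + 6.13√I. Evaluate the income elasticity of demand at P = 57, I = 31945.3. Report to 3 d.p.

At P = 57, I = 31945.3: Q = 945.030.
Holding P constant, ∂Q/∂I = 6.13/(2√I) = 0.0171485.
η_I = (∂Q/∂I)·(I/Q) = 0.0171485 × (31945.3/945.030) = 0.580.

0.580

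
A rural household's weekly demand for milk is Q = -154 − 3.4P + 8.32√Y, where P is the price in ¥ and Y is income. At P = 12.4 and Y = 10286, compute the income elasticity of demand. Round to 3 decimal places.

0.651

At P = 12.4, Y = 10286: Q = 647.654.
Holding P constant, ∂Q/∂Y = 8.32/(2√Y) = 0.0410176.
η_Y = (∂Q/∂Y)·(Y/Q) = 0.0410176 × (10286/647.654) = 0.651.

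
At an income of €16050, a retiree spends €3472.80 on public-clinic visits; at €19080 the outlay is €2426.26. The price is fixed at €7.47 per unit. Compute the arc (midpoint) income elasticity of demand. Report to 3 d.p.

-2.057

With a constant price, Q₁ = 3472.80/7.47 = 464.900 and Q₂ = 2426.26/7.47 = 324.801 (equivalently, work directly with expenditure since P cancels).
Midpoint %ΔQ = (2426.26 − 3472.80)/2949.53 = -0.35482; midpoint %ΔI = (19080 − 16050)/17565 = 0.17250.
η = -0.35482 / 0.17250 = -2.057.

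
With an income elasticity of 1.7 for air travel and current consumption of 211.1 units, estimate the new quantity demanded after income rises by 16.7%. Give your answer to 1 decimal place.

271.0

%ΔQ ≈ η × %ΔI = 1.7 × 16.7% = 28.39%.
New Q ≈ 211.1 × (1 + 0.2839) = 271.0.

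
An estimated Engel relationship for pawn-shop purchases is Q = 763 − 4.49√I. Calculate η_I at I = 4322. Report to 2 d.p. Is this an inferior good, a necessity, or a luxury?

At I = 4322: Q = 467.819.
dQ/dI = -4.49/(2√I) = -0.0341487 at this income.
η = (dQ/dI)·(I/Q) = -0.0341487 × (4322/467.819) = -0.32.
Since η < 0, the good is an inferior good.

-0.32 (inferior good)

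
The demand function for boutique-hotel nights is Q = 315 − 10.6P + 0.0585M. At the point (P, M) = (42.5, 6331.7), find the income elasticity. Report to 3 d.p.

1.577

At P = 42.5, M = 6331.7: Q = 234.904.
Holding P constant, ∂Q/∂M = 0.0585.
η_M = (∂Q/∂M)·(M/Q) = 0.0585 × (6331.7/234.904) = 1.577.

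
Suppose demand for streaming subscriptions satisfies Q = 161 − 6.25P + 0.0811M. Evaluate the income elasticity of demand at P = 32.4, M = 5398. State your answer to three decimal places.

At P = 32.4, M = 5398: Q = 396.278.
Holding P constant, ∂Q/∂M = 0.0811.
η_M = (∂Q/∂M)·(M/Q) = 0.0811 × (5398/396.278) = 1.105.

1.105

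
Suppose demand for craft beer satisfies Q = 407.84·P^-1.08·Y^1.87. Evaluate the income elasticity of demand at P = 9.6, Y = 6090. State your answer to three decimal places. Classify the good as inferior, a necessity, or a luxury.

For a multiplicative demand Q = A·P^α·Y^β, the income elasticity is β everywhere.
Here β = 1.87, so η = 1.870.
Since η > 1, this is a luxury.

1.870 (luxury)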